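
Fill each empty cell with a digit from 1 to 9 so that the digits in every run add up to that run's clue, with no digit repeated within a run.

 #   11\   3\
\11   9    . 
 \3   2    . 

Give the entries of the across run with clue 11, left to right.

9 2

3 in 2 cells must be {1,2}.
R1C2 = 11 − 9 = 2 completes the 11 across.
R2C2 = 3 − 2 = 1 completes the 3 across.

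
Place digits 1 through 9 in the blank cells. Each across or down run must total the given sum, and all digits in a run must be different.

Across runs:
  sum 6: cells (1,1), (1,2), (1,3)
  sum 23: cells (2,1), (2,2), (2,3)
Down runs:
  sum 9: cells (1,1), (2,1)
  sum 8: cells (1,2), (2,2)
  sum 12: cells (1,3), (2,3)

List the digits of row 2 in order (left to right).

8, 6, 9

6 in 3 cells must be {1,2,3}; 23 in 3 cells must be {6,8,9}.
The 6 across and the 12 down share only 3, so (1,3) = 3.
The 23 across and the 8 down share only 6, so (2,2) = 6.
(2,3) = 12 − 3 = 9 completes the 12 down.
(1,2) = 8 − 6 = 2 completes the 8 down.
(2,1) = 23 − 15 = 8 completes the 23 across.
(1,1) = 6 − 5 = 1 completes the 6 across.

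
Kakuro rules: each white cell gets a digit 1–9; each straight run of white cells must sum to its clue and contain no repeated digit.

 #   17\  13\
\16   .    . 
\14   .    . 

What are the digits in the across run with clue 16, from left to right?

16 in 2 cells must be {7,9}; 17 in 2 cells must be {8,9}.
The 16 across and the 17 down share only 9, so R1C1 = 9.
R1C2 = 16 − 9 = 7 completes the 16 across.
R2C1 = 17 − 9 = 8 completes the 17 down.
R2C2 = 14 − 8 = 6 completes the 14 across.

9, 7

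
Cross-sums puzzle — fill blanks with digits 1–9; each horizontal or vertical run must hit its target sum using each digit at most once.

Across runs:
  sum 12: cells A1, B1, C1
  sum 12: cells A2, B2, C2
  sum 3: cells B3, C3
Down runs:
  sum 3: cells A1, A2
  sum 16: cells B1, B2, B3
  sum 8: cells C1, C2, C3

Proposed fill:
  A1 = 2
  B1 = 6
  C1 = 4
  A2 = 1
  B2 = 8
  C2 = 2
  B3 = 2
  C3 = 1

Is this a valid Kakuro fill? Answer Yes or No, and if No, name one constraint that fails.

No — the across run A2–C2 sums to 11, not 12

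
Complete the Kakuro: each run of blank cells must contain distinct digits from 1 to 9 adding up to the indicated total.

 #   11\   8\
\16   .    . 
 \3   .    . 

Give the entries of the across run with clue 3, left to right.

2, 1

16 in 2 cells must be {7,9}; 3 in 2 cells must be {1,2}.
The 16 across and the 8 down share only 7, so R1C2 = 7.
The 3 across and the 11 down share only 2, so R2C1 = 2.
R2C2 = 3 − 2 = 1 completes the 3 across.
R1C1 = 16 − 7 = 9 completes the 16 across.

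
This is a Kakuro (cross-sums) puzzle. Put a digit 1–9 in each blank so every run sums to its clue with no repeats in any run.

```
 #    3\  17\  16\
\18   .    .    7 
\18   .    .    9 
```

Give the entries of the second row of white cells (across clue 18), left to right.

1, 8, 9

3 in 2 cells must be {1,2}; 17 in 2 cells must be {8,9}; 16 in 2 cells must be {7,9}.
R1C1 = 2: the only remaining digit allowed by both the 18 across and the 3 down.
R1C2 = 18 − 9 = 9 completes the 18 across.
R2C1 = 3 − 2 = 1 completes the 3 down.
R2C2 = 18 − 10 = 8 completes the 18 across.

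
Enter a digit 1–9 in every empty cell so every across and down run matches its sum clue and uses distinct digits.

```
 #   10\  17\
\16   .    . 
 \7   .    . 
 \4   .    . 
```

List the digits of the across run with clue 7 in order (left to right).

2 5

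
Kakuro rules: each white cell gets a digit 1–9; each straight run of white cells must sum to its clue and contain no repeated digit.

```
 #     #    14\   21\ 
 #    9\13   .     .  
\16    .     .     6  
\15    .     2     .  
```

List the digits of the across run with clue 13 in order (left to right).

5 8

Nothing is forced directly, so branch on R1C3, whose candidates are 7 or 8. If R1C3 = 7: then R1C2 would have to be in {6} for the 13 across but in {3,4,5,7,8,9} for the 14 down — contradiction. So R1C3 = 8.
R1C2 = 13 − 8 = 5 completes the 13 across.
R2C2 = 14 − 7 = 7 completes the 14 down.
R3C3 = 21 − 14 = 7 completes the 21 down.
R2C1 = 16 − 13 = 3 completes the 16 across.
R3C1 = 15 − 9 = 6 completes the 15 across.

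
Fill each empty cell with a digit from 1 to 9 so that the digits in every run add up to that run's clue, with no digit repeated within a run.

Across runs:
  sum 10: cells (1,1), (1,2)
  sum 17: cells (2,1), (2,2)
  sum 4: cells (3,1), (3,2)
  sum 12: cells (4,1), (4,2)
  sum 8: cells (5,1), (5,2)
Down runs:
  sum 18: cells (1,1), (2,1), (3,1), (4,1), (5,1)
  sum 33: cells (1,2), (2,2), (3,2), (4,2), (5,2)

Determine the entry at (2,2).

9

17 in 2 cells must be {8,9}; 4 in 2 cells must be {1,3}.
Only 8 fits (2,1) under both its across sum 17 and down sum 18.
(2,2) = 17 − 8 = 9 completes the 17 across.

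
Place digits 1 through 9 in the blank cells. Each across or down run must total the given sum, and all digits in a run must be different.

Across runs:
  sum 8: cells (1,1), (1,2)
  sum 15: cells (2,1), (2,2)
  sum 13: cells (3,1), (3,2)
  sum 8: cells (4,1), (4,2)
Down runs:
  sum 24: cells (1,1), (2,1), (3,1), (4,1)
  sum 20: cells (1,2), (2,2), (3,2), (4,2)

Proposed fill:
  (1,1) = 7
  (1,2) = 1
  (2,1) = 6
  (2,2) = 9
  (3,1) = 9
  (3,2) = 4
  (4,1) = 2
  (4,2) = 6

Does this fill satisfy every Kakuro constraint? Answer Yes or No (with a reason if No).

Yes

Across: 7+1=8; 6+9=15; 9+4=13; 2+6=8. Down: 7+6+9+2=24; 1+9+4+6=20. No digit repeats within any run.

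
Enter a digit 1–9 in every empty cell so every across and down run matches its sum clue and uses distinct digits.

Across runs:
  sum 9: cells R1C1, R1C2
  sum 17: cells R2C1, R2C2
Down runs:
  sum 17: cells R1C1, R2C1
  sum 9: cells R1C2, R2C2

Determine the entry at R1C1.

8

17 in 2 cells must be {8,9}.
The 9 across and the 17 down share only 8, so R1C1 = 8.
R1C2 = 9 − 8 = 1 completes the 9 across.
R2C1 = 17 − 8 = 9 completes the 17 down.
R2C2 = 17 − 9 = 8 completes the 17 across.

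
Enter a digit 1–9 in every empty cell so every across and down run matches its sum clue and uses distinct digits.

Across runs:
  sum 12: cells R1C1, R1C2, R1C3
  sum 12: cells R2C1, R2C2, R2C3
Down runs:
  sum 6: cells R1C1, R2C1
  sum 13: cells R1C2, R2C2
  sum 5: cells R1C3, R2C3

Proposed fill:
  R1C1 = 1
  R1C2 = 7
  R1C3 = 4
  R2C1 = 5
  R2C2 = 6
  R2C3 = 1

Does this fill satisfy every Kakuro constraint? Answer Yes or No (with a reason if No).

Across: 1+7+4=12; 5+6+1=12. Down: 1+5=6; 7+6=13; 4+1=5. No digit repeats within any run.

Yes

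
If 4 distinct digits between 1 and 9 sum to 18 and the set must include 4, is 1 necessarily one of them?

No

Counterexample: {2,3,4,9} sums to 18 under that restriction without using 1.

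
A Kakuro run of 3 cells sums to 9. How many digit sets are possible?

3

3 distinct digits from 1–9 sum between 6 and 24.
Enumerating: {1,2,6}, {1,3,5}, {2,3,4}.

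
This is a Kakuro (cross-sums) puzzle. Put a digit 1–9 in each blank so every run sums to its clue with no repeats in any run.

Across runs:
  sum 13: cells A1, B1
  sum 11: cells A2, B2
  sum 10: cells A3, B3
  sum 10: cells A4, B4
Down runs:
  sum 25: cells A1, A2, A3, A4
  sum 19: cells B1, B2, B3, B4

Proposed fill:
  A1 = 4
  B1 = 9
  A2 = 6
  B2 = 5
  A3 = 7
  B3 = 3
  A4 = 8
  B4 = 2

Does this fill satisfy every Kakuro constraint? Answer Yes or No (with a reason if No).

Yes

Across: 4+9=13; 6+5=11; 7+3=10; 8+2=10. Down: 4+6+7+8=25; 9+5+3+2=19. No digit repeats within any run.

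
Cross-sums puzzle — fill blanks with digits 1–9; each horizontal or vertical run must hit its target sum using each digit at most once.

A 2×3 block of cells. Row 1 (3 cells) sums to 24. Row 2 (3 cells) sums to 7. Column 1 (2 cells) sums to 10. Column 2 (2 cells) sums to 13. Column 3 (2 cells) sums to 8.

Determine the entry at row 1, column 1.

24 in 3 cells must be {7,8,9}; 7 in 3 cells must be {1,2,4}.
The 24 across and the 8 down share only 7, so (1,3) = 7.
The 7 across and the 13 down share only 4, so (2,2) = 4.
(2,3) = 8 − 7 = 1 completes the 8 down.
(1,2) = 13 − 4 = 9 completes the 13 down.
(2,1) = 7 − 5 = 2 completes the 7 across.
(1,1) = 24 − 16 = 8 completes the 24 across.

8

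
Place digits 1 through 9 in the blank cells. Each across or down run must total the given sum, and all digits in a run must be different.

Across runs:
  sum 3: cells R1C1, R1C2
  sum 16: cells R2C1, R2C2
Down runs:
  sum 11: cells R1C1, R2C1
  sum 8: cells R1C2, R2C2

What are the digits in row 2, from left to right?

9 7

3 in 2 cells must be {1,2}; 16 in 2 cells must be {7,9}.
The 3 across and the 11 down share only 2, so R1C1 = 2.
R1C2 = 3 − 2 = 1 completes the 3 across.
R2C1 = 11 − 2 = 9 completes the 11 down.
R2C2 = 16 − 9 = 7 completes the 16 across.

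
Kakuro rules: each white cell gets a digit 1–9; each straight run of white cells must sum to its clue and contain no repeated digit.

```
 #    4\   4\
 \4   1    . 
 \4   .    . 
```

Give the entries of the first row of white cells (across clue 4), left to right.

4 in 2 cells must be {1,3}.
R1C2 = 4 − 1 = 3 completes the 4 across.
R2C1 = 4 − 1 = 3 completes the 4 down.
R2C2 = 4 − 3 = 1 completes the 4 across.

1, 3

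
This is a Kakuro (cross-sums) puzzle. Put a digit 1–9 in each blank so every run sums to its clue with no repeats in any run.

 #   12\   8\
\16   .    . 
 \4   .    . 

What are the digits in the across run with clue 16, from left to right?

9 7

16 in 2 cells must be {7,9}; 4 in 2 cells must be {1,3}.
The 16 across and the 8 down share only 7, so R1C2 = 7.
The 4 across and the 12 down share only 3, so R2C1 = 3.
R2C2 = 4 − 3 = 1 completes the 4 across.
R1C1 = 16 − 7 = 9 completes the 16 across.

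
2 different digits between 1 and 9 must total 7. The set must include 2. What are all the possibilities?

{2,5}

2 distinct digits from 1–9 sum between 3 and 17.
Keeping only sets containing 2.
Only one set works: {2,5}.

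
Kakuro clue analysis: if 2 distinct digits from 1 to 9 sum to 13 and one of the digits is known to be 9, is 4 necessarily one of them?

Yes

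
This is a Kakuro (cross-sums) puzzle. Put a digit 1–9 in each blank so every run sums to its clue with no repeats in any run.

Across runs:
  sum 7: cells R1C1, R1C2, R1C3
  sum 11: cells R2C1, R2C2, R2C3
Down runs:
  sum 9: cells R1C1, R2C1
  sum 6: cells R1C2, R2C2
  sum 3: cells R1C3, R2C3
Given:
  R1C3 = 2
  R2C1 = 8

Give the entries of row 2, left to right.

7 in 3 cells must be {1,2,4}; 3 in 2 cells must be {1,2}.
R1C1 = 9 − 8 = 1 completes the 9 down.
R1C2 = 7 − 3 = 4 completes the 7 across.
R2C2 = 6 − 4 = 2 completes the 6 down.
R2C3 = 11 − 10 = 1 completes the 11 across.

8 2 1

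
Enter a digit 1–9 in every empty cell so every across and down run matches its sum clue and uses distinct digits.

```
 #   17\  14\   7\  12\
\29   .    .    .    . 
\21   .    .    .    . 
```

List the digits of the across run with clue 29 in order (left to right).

9 8 5 7

29 in 4 cells must be {5,7,8,9}; 17 in 2 cells must be {8,9}.
Only 5 fits R1C3 under both its across sum 29 and down sum 7.
R2C3 = 7 − 5 = 2 completes the 7 down.
Nothing is forced directly, so branch on R1C1, whose candidates are 8 or 9. If R1C1 = 8: that forces R1C2 = 9, R1C4 = 7, R2C1 = 9, after which R2C2 would have to be in {3,4,6,7} for the 21 across but in {5} for the 14 down — contradiction. So R1C1 = 9.
R1C2 = 8: the only remaining digit allowed by both the 29 across and the 14 down.
R1C4 = 29 − 22 = 7 completes the 29 across.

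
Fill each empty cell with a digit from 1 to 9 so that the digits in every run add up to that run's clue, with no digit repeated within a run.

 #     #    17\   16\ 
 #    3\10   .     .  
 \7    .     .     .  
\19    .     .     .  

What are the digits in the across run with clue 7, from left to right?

7 in 3 cells must be {1,2,4}; 3 in 2 cells must be {1,2}.
Only 2 fits R3C1 under both its across sum 19 and down sum 3.
R2C1 = 3 − 2 = 1 completes the 3 down.
Nothing is forced directly, so branch on R3C2, whose candidates are 8 or 9. If R3C2 = 9: that forces R2C2 = 2, R2C3 = 4, after which R3C3 would have to be in {8} for the 19 across but in {3,5,7,9} for the 16 down — contradiction. So R3C2 = 8.
R3C3 = 19 − 10 = 9 completes the 19 across.
No cell is forced outright now. R2C2 can only be 2 or 4 (the digits allowed by both its 7 across and its 17 down). If R2C2 = 4: then R1C2 would have to be in {1,2,3,4,6,7,8,9} for the 10 across but in {5} for the 17 down — contradiction. So R2C2 = 2.
R1C2 = 17 − 10 = 7 completes the 17 down.
R1C3 = 10 − 7 = 3 completes the 10 across.
R2C3 = 7 − 3 = 4 completes the 7 across.

1 2 4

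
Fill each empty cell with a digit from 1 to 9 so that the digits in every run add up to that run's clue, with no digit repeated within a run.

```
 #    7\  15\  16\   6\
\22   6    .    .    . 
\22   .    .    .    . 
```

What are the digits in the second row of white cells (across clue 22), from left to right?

1, 7, 9, 5

16 in 2 cells must be {7,9}.
R2C1 = 7 − 6 = 1 completes the 7 down.
No cell is forced outright now. R1C3 can only be 7 or 9 (the digits allowed by both its 22 across and its 16 down). If R1C3 = 9: then R1C2 would have to be in {2,3,4,5} for the 22 across but in {6,7,8,9} for the 15 down — contradiction. So R1C3 = 7.
Given what's placed, R1C2 must be 8 to fit the 22 across and 15 down.
R1C4 = 22 − 21 = 1 completes the 22 across.
R2C2 = 15 − 8 = 7 completes the 15 down.
R2C3 = 16 − 7 = 9 completes the 16 down.
R2C4 = 22 − 17 = 5 completes the 22 across.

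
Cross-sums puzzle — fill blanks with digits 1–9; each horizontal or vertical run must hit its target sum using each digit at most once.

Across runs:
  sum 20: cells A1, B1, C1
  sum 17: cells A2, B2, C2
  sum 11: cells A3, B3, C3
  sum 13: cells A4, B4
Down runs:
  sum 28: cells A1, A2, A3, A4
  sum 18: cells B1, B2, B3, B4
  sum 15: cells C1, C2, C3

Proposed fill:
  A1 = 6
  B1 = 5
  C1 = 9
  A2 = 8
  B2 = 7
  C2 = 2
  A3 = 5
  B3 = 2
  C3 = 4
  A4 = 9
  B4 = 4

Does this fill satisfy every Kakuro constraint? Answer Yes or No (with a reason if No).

Yes

Across: 6+5+9=20; 8+7+2=17; 5+2+4=11; 9+4=13. Down: 6+8+5+9=28; 5+7+2+4=18; 9+2+4=15. No digit repeats within any run.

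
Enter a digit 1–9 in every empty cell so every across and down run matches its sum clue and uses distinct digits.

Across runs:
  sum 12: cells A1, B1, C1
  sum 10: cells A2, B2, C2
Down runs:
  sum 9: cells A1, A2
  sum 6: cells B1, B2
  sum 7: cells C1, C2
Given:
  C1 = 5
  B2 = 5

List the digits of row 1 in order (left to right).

6 1 5

B1 = 6 − 5 = 1 completes the 6 down.
C2 = 7 − 5 = 2 completes the 7 down.
A1 = 12 − 6 = 6 completes the 12 across.
A2 = 10 − 7 = 3 completes the 10 across.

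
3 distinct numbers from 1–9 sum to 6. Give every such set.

{1,2,3}

3 distinct digits from 1–9 sum between 6 and 24.
Only one set works: {1,2,3}.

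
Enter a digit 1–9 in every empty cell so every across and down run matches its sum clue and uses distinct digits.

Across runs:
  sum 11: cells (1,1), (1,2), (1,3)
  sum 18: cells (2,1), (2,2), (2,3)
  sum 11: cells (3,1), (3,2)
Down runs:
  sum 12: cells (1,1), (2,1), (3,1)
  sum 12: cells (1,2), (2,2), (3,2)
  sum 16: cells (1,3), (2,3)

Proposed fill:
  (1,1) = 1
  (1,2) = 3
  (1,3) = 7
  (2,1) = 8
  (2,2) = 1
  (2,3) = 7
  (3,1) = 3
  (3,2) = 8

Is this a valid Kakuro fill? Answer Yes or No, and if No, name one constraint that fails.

No — the across run (2,1)–(2,3) sums to 16, not 18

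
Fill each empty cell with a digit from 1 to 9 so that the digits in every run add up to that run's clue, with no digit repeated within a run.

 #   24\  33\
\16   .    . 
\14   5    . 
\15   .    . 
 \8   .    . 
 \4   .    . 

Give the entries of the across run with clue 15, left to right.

7, 8

16 in 2 cells must be {7,9}; 4 in 2 cells must be {1,3}.
R2C2 = 14 − 5 = 9 completes the 14 across.
Given what's placed, R5C2 must be 3 to fit the 4 across and 33 down.
Given what's placed, R1C2 must be 7 to fit the 16 across and 33 down.
Given what's placed, R4C2 must be 6 to fit the 8 across and 33 down.
R5C1 = 4 − 3 = 1 completes the 4 across.
R1C1 = 16 − 7 = 9 completes the 16 across.
R3C2 = 33 − 25 = 8 completes the 33 down.
R4C1 = 8 − 6 = 2 completes the 8 across.
R3C1 = 15 − 8 = 7 completes the 15 across.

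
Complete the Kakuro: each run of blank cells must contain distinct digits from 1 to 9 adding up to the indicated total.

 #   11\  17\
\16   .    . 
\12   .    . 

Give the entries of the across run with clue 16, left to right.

16 in 2 cells must be {7,9}; 17 in 2 cells must be {8,9}.
The 16 across and the 17 down share only 9, so R1C2 = 9.
R2C2 = 17 − 9 = 8 completes the 17 down.
R1C1 = 16 − 9 = 7 completes the 16 across.
R2C1 = 12 − 8 = 4 completes the 12 across.

7 9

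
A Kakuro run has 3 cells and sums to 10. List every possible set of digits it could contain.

{1,2,7}; {1,3,6}; {1,4,5}; {2,3,5}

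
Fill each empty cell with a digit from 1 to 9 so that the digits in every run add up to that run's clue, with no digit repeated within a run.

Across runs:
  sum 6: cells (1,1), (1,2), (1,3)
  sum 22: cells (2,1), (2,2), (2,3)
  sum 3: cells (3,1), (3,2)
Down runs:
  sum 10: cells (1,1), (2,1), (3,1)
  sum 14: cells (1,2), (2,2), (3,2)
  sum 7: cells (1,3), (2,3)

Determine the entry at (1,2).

3

6 in 3 cells must be {1,2,3}; 3 in 2 cells must be {1,2}.
Nothing is forced directly, so branch on (3,2), whose candidates are 1 or 2. If (3,2) = 1: then (1,2) would have to be in {1,2,3} for the 6 across but in {4,5,6,7,8,9} for the 14 down — contradiction. So (3,2) = 2.
Given what's placed, (1,2) must be 3 to fit the 6 across and 14 down.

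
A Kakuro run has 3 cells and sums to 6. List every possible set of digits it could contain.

{1,2,3}

3 distinct digits from 1–9 sum between 6 and 24.
Only one set works: {1,2,3}.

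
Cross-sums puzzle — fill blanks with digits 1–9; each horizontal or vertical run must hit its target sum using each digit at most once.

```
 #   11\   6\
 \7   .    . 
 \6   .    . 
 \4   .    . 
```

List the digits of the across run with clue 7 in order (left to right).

4 in 2 cells must be {1,3}; 6 in 3 cells must be {1,2,3}.
Nothing is forced directly, so branch on R2C2, whose candidates are 1 or 2. If R2C2 = 1: that forces R2C1 = 5, after which R3C1 would have to be in {1,3} for the 4 across but in {2,4} for the 11 down — contradiction. So R2C2 = 2.
R2C1 = 6 − 2 = 4 completes the 6 across.
Given what's placed, R3C1 must be 1 to fit the 4 across and 11 down.
R3C2 = 4 − 1 = 3 completes the 4 across.
R1C1 = 11 − 5 = 6 completes the 11 down.
R1C2 = 7 − 6 = 1 completes the 7 across.

6 1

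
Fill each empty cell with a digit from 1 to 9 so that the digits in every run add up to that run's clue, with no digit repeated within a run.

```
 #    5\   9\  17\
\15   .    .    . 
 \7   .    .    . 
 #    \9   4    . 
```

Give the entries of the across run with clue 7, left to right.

1, 2, 4

7 in 3 cells must be {1,2,4}.
Given what's placed, R2C2 must be 2 to fit the 7 across and 9 down.
R3C3 = 9 − 4 = 5 completes the 9 across.
R1C2 = 9 − 6 = 3 completes the 9 down.
R2C3 = 4: the only remaining digit allowed by both the 7 across and the 17 down.
Given what's placed, R1C1 must be 4 to fit the 15 across and 5 down.
R1C3 = 15 − 7 = 8 completes the 15 across.
R2C1 = 7 − 6 = 1 completes the 7 across.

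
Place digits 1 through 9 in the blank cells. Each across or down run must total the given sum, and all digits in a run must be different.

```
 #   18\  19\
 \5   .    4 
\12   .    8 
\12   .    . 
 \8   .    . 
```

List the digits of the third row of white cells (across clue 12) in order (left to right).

R1C1 = 5 − 4 = 1 completes the 5 across.
R2C1 = 12 − 8 = 4 completes the 12 across.
Given what's placed, R3C2 must be 5 to fit the 12 across and 19 down.
R4C2 = 19 − 17 = 2 completes the 19 down.
R3C1 = 12 − 5 = 7 completes the 12 across.
R4C1 = 8 − 2 = 6 completes the 8 across.

7 5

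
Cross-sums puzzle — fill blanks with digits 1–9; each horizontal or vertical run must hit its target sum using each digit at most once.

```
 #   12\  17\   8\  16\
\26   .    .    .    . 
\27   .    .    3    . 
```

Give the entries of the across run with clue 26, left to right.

4 8 5 9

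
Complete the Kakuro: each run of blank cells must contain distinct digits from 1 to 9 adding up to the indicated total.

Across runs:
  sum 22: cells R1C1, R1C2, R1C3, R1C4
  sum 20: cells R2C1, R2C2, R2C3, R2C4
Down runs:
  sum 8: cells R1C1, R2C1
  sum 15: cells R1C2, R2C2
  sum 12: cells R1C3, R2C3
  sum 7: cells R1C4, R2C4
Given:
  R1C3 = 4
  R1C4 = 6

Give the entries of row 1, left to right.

R2C3 = 12 − 4 = 8 completes the 12 down.
R2C4 = 7 − 6 = 1 completes the 7 down.
No cell is forced outright now. R1C2 can only be 7 or 9 (the digits allowed by both its 22 across and its 15 down). If R1C2 = 7: that forces R1C1 = 5, after which R2C1 would have to be in {2,4,5,6,7,9} for the 20 across but in {3} for the 8 down — contradiction. So R1C2 = 9.
R1C1 = 22 − 19 = 3 completes the 22 across.
R2C1 = 8 − 3 = 5 completes the 8 down.
R2C2 = 20 − 14 = 6 completes the 20 across.

3 9 4 6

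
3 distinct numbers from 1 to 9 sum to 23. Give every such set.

{6,8,9}

3 distinct digits from 1–9 sum between 6 and 24.
Only one set works: {6,8,9}.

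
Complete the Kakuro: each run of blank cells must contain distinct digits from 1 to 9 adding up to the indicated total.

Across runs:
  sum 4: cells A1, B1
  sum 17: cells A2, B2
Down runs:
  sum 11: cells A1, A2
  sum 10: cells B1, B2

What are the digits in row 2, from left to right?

4 in 2 cells must be {1,3}; 17 in 2 cells must be {8,9}.
The 4 across and the 11 down share only 3, so A1 = 3.
B1 = 4 − 3 = 1 completes the 4 across.
A2 = 11 − 3 = 8 completes the 11 down.
B2 = 17 − 8 = 9 completes the 17 across.

8, 9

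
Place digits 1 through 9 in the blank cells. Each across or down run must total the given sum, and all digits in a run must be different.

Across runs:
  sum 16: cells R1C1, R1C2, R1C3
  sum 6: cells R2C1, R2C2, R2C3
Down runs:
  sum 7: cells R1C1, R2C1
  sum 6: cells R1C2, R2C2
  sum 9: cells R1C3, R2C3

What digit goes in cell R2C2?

1

6 in 3 cells must be {1,2,3}.
Nothing is forced directly, so branch on R2C1, whose candidates are 1 or 2 or 3. If R2C1 = 1: that forces R1C1 = 6, R2C2 = 2, R2C3 = 3, after which R1C2 would have to be in {1,2,3,7,8,9} for the 16 across but in {4} for the 6 down — contradiction. If R2C1 = 2: that forces R1C1 = 5, R2C2 = 1, R2C3 = 3, after which R1C2 would have to be in {2,3,4,7,8,9} for the 16 across but in {5} for the 6 down — contradiction. So R2C1 = 3.
R1C1 = 7 − 3 = 4 completes the 7 down.
Given what's placed, R1C2 must be 5 to fit the 16 across and 6 down.
R1C3 = 16 − 9 = 7 completes the 16 across.
R2C2 = 6 − 5 = 1 completes the 6 down.
R2C3 = 6 − 4 = 2 completes the 6 across.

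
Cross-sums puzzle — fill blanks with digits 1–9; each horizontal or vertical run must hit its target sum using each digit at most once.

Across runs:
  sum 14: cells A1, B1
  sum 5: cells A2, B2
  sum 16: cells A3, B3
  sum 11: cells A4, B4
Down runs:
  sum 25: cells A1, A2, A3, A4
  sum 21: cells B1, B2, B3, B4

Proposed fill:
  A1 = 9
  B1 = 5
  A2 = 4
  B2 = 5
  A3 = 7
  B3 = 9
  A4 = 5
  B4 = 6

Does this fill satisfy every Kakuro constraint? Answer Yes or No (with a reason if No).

No — the down run B1–B4 sums to 25, not 21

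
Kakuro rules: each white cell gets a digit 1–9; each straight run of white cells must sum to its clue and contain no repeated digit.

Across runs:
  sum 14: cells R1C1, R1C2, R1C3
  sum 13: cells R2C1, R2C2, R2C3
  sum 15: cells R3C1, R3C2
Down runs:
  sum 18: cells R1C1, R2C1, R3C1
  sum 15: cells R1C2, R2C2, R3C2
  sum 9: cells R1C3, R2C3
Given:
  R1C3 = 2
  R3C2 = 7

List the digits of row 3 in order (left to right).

R2C3 = 9 − 2 = 7 completes the 9 down.
R3C1 = 15 − 7 = 8 completes the 15 across.
No cell is forced outright now. R2C1 can only be 1 or 4 (the digits allowed by both its 13 across and its 18 down). If R2C1 = 4: then R1C1 would have to be in {3,4,5,7,8,9} for the 14 across but in {6} for the 18 down — contradiction. So R2C1 = 1.
R1C1 = 18 − 9 = 9 completes the 18 down.
R1C2 = 14 − 11 = 3 completes the 14 across.
R2C2 = 13 − 8 = 5 completes the 13 across.

8 7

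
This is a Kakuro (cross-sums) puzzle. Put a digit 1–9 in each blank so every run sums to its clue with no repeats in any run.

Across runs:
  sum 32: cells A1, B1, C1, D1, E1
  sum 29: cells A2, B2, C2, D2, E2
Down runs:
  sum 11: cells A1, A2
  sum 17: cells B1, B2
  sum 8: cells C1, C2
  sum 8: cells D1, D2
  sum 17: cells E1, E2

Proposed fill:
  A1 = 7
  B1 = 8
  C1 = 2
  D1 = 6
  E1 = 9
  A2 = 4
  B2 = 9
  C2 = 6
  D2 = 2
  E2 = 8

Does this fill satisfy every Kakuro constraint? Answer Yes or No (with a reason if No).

Yes

Across: 7+8+2+6+9=32; 4+9+6+2+8=29. Down: 7+4=11; 8+9=17; 2+6=8; 6+2=8; 9+8=17. No digit repeats within any run.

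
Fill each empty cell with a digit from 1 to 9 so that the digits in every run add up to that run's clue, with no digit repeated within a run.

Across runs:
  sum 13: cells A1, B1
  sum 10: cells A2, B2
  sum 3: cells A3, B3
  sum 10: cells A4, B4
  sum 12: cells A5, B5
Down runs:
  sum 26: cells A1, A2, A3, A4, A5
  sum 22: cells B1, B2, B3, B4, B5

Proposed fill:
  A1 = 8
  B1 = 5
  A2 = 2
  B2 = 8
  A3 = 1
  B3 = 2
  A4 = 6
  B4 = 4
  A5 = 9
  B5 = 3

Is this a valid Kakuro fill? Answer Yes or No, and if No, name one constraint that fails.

Across: 8+5=13; 2+8=10; 1+2=3; 6+4=10; 9+3=12. Down: 8+2+1+6+9=26; 5+8+2+4+3=22. No digit repeats within any run.

Yes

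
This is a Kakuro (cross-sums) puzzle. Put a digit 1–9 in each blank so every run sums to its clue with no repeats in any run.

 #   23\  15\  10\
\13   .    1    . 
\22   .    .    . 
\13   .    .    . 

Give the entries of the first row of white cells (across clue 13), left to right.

9 1 3

23 in 3 cells must be {6,8,9}.
Nothing is forced directly, so branch on R1C1, whose candidates are 8 or 9. If R1C1 = 8: that forces R1C3 = 4, R2C3 = 5, R3C3 = 1, R2C1 = 9, R2C2 = 8, after which R3C1 would have to be in {3,4,5,7,8,9} for the 13 across but in {6} for the 23 down — contradiction. So R1C1 = 9.
R1C3 = 13 − 10 = 3 completes the 13 across.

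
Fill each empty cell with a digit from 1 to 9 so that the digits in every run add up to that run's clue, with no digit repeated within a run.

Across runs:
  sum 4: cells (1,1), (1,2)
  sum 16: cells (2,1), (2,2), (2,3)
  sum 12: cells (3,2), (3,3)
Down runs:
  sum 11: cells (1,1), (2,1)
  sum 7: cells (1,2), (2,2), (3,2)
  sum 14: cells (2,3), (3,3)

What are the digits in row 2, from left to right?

8, 2, 6

4 in 2 cells must be {1,3}; 7 in 3 cells must be {1,2,4}.
The 4 across and the 11 down share only 3, so (1,1) = 3.
(1,2) = 4 − 3 = 1 completes the 4 across.
(2,1) = 11 − 3 = 8 completes the 11 down.
(2,2) = 2: the only remaining digit allowed by both the 16 across and the 7 down.
(2,3) = 16 − 10 = 6 completes the 16 across.
(3,2) = 7 − 3 = 4 completes the 7 down.
(3,3) = 12 − 4 = 8 completes the 12 across.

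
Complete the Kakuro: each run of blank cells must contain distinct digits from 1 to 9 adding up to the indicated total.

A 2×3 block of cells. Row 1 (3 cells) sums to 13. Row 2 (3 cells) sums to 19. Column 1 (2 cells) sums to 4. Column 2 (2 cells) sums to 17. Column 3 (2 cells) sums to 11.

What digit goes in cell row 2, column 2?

9

4 in 2 cells must be {1,3}; 17 in 2 cells must be {8,9}.
The 19 across and the 4 down share only 3, so (2,1) = 3.
Given what's placed, (2,2) must be 9 to fit the 19 across and 17 down.
(2,3) = 19 − 12 = 7 completes the 19 across.
(1,1) = 4 − 3 = 1 completes the 4 down.
(1,2) = 17 − 9 = 8 completes the 17 down.
(1,3) = 13 − 9 = 4 completes the 13 across.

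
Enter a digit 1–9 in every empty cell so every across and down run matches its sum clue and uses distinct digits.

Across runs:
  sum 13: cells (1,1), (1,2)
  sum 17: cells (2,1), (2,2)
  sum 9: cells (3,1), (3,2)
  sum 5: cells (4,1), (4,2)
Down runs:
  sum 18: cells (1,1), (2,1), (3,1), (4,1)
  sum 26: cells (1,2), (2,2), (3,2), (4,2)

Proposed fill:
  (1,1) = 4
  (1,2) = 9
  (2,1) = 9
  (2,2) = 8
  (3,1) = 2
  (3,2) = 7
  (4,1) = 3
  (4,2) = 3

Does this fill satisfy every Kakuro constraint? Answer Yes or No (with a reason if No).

No — the down run (1,2)–(4,2) sums to 27, not 26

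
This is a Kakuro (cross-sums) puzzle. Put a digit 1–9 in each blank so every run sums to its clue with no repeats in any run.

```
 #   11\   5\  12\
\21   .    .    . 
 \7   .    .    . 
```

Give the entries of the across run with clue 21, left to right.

7 in 3 cells must be {1,2,4}.
The 21 across and the 5 down share only 4, so R1C2 = 4.
R2C2 = 5 − 4 = 1 completes the 5 down.
Given what's placed, R2C3 must be 4 to fit the 7 across and 12 down.
R1C3 = 12 − 4 = 8 completes the 12 down.
R2C1 = 7 − 5 = 2 completes the 7 across.
R1C1 = 21 − 12 = 9 completes the 21 across.

9 4 8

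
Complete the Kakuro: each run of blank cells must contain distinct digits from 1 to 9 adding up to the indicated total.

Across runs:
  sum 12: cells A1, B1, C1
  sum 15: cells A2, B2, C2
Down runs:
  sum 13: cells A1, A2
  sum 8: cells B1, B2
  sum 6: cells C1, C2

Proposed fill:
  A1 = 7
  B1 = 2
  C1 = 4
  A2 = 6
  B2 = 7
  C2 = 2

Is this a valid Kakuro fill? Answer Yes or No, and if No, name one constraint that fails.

No — the across run A1–C1 sums to 13, not 12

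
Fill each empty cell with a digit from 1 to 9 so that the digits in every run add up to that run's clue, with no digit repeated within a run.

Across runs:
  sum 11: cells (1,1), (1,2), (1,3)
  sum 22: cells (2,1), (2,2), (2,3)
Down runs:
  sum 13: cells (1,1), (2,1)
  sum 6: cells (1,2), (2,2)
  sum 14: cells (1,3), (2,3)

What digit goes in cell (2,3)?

The 22 across and the 6 down share only 5, so (2,2) = 5.
(1,2) = 6 − 5 = 1 completes the 6 down.
Nothing is forced directly, so branch on (1,3), whose candidates are 6 or 8. If (1,3) = 8: then (1,1) would have to be in {2} for the 11 across but in {4,5,6,7,8,9} for the 13 down — contradiction. So (1,3) = 6.
(1,1) = 11 − 7 = 4 completes the 11 across.
(2,1) = 13 − 4 = 9 completes the 13 down.
(2,3) = 22 − 14 = 8 completes the 22 across.

8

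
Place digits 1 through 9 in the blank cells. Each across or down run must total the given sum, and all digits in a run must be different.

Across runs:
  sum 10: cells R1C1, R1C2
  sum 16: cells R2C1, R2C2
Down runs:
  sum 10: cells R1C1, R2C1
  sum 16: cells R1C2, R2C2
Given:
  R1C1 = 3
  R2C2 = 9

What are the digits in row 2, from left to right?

16 in 2 cells must be {7,9}.
R1C2 = 10 − 3 = 7 completes the 10 across.
R2C1 = 16 − 9 = 7 completes the 16 across.

7 9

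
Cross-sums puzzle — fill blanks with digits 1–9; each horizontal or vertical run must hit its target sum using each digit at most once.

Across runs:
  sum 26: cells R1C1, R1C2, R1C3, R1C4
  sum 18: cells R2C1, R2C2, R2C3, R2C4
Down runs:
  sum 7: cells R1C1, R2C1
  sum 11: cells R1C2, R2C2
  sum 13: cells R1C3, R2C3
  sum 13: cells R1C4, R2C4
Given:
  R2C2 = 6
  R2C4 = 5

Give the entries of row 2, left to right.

R1C2 = 11 − 6 = 5 completes the 11 down.
R1C4 = 13 − 5 = 8 completes the 13 down.
Given what's placed, R2C3 must be 4 to fit the 18 across and 13 down.
R1C3 = 13 − 4 = 9 completes the 13 down.
R2C1 = 18 − 15 = 3 completes the 18 across.
R1C1 = 26 − 22 = 4 completes the 26 across.

3, 6, 4, 5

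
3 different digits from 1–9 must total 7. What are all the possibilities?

{1,2,4}

3 distinct digits from 1–9 sum between 6 and 24.
Only one set works: {1,2,4}.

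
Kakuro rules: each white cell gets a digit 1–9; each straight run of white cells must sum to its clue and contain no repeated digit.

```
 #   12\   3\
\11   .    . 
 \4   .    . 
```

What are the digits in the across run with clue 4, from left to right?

4 in 2 cells must be {1,3}; 3 in 2 cells must be {1,2}.
The 11 across and the 3 down share only 2, so R1C2 = 2.
The 4 across and the 12 down share only 3, so R2C1 = 3.
R2C2 = 4 − 3 = 1 completes the 4 across.
R1C1 = 11 − 2 = 9 completes the 11 across.

3 1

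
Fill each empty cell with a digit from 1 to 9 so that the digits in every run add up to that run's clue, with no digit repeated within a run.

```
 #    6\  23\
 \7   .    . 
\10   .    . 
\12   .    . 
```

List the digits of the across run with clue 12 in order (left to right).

3 9

6 in 3 cells must be {1,2,3}; 23 in 3 cells must be {6,8,9}.
The 7 across and the 23 down share only 6, so R1C2 = 6.
The 12 across and the 6 down share only 3, so R3C1 = 3.
R3C2 = 12 − 3 = 9 completes the 12 across.
R1C1 = 7 − 6 = 1 completes the 7 across.
R2C1 = 6 − 4 = 2 completes the 6 down.
R2C2 = 10 − 2 = 8 completes the 10 across.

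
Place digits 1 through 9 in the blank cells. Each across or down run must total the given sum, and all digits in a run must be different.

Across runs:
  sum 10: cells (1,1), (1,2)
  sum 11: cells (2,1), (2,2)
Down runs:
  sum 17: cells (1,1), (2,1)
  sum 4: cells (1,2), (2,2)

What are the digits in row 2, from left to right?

17 in 2 cells must be {8,9}; 4 in 2 cells must be {1,3}.
The 11 across and the 4 down share only 3, so (2,2) = 3.
(1,2) = 4 − 3 = 1 completes the 4 down.
(2,1) = 11 − 3 = 8 completes the 11 across.
(1,1) = 10 − 1 = 9 completes the 10 across.

8, 3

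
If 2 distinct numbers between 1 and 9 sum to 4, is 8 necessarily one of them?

No

The only way to make 4 from 2 distinct digits is {1,3}, which does not contain 8.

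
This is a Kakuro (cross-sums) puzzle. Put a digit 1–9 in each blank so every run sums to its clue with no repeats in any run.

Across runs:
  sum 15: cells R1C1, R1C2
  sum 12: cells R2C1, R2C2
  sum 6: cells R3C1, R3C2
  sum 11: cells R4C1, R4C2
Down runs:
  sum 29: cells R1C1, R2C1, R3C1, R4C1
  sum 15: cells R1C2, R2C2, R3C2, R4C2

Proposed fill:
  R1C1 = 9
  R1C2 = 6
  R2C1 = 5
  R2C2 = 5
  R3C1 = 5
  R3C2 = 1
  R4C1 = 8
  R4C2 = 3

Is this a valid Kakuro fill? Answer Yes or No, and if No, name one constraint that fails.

No — the across run R2C1–R2C2 sums to 10, not 12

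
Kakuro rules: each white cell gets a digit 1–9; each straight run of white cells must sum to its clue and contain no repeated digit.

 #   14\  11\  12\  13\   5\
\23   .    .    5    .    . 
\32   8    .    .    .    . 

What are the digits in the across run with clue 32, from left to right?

8 9 7 6 2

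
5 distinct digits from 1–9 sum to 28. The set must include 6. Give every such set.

{1,4,6,8,9}; {1,5,6,7,9}; {2,3,6,8,9}; {2,4,6,7,9}; {2,5,6,7,8}; {3,4,6,7,8}

5 distinct digits from 1–9 sum between 15 and 35.
Keeping only sets containing 6.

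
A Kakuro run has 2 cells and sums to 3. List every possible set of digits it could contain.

{1,2}

2 distinct digits from 1–9 sum between 3 and 17.
Only one set works: {1,2}.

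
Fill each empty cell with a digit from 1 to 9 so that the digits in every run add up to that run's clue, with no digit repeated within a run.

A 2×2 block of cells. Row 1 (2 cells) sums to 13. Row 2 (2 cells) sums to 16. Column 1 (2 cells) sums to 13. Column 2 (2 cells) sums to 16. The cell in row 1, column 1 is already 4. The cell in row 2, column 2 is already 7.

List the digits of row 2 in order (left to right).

9, 7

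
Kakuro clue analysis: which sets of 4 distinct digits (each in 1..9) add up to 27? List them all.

4 distinct digits from 1–9 sum between 10 and 30.

{3,7,8,9}; {4,6,8,9}; {5,6,7,9}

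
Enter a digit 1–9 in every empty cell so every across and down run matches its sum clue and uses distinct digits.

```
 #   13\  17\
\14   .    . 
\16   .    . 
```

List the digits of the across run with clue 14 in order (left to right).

16 in 2 cells must be {7,9}; 17 in 2 cells must be {8,9}.
The 16 across and the 17 down share only 9, so R2C2 = 9.
R1C2 = 17 − 9 = 8 completes the 17 down.
R2C1 = 16 − 9 = 7 completes the 16 across.
R1C1 = 14 − 8 = 6 completes the 14 across.

6 8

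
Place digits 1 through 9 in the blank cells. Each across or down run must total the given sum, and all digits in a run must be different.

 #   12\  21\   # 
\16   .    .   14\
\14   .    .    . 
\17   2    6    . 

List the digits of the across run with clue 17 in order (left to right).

2 6 9

16 in 2 cells must be {7,9}.
R1C2 = 7: the only remaining digit allowed by both the 16 across and the 21 down.
R2C2 = 21 − 13 = 8 completes the 21 down.
Given what's placed, R2C3 must be 5 to fit the 14 across and 14 down.
R3C3 = 17 − 8 = 9 completes the 17 across.
R1C1 = 16 − 7 = 9 completes the 16 across.
R2C1 = 14 − 13 = 1 completes the 14 across.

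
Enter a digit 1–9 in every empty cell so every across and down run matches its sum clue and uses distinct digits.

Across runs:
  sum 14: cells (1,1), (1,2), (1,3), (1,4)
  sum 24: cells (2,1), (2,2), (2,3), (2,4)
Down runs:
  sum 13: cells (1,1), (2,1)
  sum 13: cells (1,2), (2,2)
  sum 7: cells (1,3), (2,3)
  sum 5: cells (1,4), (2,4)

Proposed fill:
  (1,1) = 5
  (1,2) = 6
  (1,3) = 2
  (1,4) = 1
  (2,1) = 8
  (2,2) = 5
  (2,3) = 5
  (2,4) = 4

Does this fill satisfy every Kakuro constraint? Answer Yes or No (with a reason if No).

No — the across run (2,1)–(2,4) sums to 22, not 24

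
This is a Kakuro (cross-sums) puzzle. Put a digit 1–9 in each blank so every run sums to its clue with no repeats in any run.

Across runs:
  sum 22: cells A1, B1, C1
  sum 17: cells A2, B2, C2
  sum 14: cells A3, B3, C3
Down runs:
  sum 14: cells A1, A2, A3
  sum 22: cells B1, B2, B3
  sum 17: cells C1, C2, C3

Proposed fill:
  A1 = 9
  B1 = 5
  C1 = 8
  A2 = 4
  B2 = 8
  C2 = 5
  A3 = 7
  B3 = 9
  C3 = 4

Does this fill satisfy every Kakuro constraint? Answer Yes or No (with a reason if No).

No — the down run A1–A3 sums to 20, not 14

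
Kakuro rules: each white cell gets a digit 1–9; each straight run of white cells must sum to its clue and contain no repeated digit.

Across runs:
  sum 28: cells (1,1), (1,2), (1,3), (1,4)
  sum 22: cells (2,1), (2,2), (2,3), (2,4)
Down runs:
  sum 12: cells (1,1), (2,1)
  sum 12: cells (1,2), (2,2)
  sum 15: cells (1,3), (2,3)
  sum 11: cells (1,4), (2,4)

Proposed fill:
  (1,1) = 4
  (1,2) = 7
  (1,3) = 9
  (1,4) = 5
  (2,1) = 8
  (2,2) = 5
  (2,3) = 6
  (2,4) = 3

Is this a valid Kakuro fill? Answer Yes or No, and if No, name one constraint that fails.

No — the down run (1,4)–(2,4) sums to 8, not 11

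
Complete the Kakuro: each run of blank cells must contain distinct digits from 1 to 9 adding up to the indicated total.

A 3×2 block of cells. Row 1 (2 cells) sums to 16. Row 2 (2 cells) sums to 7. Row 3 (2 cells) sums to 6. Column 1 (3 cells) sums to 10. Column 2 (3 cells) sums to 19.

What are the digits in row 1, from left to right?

7 9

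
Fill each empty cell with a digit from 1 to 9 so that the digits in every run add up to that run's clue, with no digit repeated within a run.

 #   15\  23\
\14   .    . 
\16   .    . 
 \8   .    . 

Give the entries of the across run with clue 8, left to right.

16 in 2 cells must be {7,9}; 23 in 3 cells must be {6,8,9}.
The 16 across and the 23 down share only 9, so R2C2 = 9.
Given what's placed, R3C2 must be 6 to fit the 8 across and 23 down.
R1C2 = 23 − 15 = 8 completes the 23 down.
R2C1 = 16 − 9 = 7 completes the 16 across.
R3C1 = 8 − 6 = 2 completes the 8 across.
R1C1 = 14 − 8 = 6 completes the 14 across.

2 6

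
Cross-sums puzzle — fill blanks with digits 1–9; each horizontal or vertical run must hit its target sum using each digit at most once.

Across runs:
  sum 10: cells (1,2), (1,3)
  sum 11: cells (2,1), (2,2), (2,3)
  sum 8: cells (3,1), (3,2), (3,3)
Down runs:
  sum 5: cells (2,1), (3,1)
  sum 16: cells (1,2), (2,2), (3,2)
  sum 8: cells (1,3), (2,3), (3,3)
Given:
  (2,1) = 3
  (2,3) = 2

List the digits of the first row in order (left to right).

Given what's placed, (1,3) must be 1 to fit the 10 across and 8 down.
(2,2) = 11 − 5 = 6 completes the 11 across.
(3,1) = 5 − 3 = 2 completes the 5 down.
Given what's placed, (3,2) must be 1 to fit the 8 across and 16 down.
(3,3) = 8 − 3 = 5 completes the 8 across.
(1,2) = 10 − 1 = 9 completes the 10 across.

9 1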